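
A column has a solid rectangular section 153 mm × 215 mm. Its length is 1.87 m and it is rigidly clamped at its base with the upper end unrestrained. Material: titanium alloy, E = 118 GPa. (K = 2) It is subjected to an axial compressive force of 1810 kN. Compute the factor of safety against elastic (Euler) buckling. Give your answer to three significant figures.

Buckling occurs about the weak axis: I_min = h·b³/12 with b = 153 mm (the shorter side).
I_min = 215×153³/12 = 6.417×10^7 mm⁴
I = 6.417×10^7 mm⁴ = 6.417×10^-5 m⁴
Effective length L_e = K·L = 2 × 1.87 = 3.740 m
P_cr = π²EI / L_e² = π² × 118×10⁹ × 6.417×10^-5 / 3.740² = 5.343×10^6 N
Factor of safety n = P_cr / P = 5342.8 / 1810 = 2.95

n ≈ 2.95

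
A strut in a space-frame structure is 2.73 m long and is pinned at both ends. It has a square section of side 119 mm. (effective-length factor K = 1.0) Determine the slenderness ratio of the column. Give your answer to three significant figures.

I = a⁴/12 = 119⁴/12 = 1.671×10^7 mm⁴
A = 1.416×10^4 mm²;  r_min = √(I/A) = √(1.671×10^7/1.416×10^4) = 34.35 mm
L_e = K·L = 1 × 2.73 m = 2.730 m = 2730.0 mm
λ = L_e / r_min = 2730.0 / 34.35 = 79.5

λ ≈ 79.5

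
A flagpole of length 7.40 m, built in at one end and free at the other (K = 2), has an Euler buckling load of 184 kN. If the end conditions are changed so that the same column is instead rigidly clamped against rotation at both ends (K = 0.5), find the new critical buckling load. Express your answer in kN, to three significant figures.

P_cr ∝ 1/K², so P_cr,new = P_cr,old × (K_old/K_new)² = 184 × (2/0.5)²
= 184 × 16.00 = 2940 kN

P_cr ≈ 2940 kN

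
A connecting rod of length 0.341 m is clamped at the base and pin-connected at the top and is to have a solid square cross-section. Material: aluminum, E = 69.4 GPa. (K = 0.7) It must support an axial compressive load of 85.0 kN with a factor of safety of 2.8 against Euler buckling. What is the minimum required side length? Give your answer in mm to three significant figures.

a ≈ 22.1 mm

Required P_cr = n·P = 2.8 × 85.0 = 238.0 kN
L_e = K·L = 0.7 × 0.341 = 0.2387 m
Required I = P_cr·L_e²/(π²E) = 2.380×10^5 × 0.2387² / (π² × 6.94×10^10) = 1.980×10^-8 m⁴
I_req = 1.980×10^4 mm⁴
Solid square: I = a⁴/12  ⇒  a = (12I)^(1/4) = (12×1.980×10^4)^(1/4) = 22.1 mm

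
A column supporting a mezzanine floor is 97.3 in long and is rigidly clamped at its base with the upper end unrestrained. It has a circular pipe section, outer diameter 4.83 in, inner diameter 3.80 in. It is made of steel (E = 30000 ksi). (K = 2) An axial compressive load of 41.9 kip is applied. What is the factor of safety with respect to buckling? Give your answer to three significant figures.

d_o = 4.83 in, d_i = 3.80 in
I = π(d_o⁴ − d_i⁴)/64 = π(4.83⁴ − 3.800⁴)/64 = 16.48 in⁴
Effective length L_e = K·L = 2 × 97.3 = 194.6 in
P_cr = π²EI / L_e² = π² × 30000×10³ × 16.48 / 194.6² = 1.289×10^5 lb
Factor of safety n = P_cr / P = 128.85 / 41.9 = 3.08

n ≈ 3.08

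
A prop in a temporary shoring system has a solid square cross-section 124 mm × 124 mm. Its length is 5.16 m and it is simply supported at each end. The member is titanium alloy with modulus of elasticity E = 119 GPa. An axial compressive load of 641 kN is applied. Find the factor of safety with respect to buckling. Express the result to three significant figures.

I = a⁴/12 = 124⁴/12 = 1.970×10^7 mm⁴
I = 1.970×10^7 mm⁴ = 1.970×10^-5 m⁴
Effective length L_e = K·L = 1 × 5.16 = 5.160 m
P_cr = π²EI / L_e² = π² × 119×10⁹ × 1.970×10^-5 / 5.160² = 8.691×10^5 N
Factor of safety n = P_cr / P = 869.07 / 641 = 1.36

n ≈ 1.36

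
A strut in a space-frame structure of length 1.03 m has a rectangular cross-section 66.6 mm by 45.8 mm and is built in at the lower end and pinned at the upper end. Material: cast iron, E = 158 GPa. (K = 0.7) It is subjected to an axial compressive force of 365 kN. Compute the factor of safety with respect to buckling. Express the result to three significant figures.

Buckling occurs about the weak axis: I_min = h·b³/12 with b = 45.8 mm (the shorter side).
I_min = 66.6×45.8³/12 = 5.332×10^5 mm⁴
I = 5.332×10^5 mm⁴ = 5.332×10^-7 m⁴
Effective length L_e = K·L = 0.7 × 1.03 = 0.7210 m
P_cr = π²EI / L_e² = π² × 158×10⁹ × 5.332×10^-7 / 0.7210² = 1.599×10^6 N
Factor of safety n = P_cr / P = 1599.5 / 365 = 4.38

n ≈ 4.38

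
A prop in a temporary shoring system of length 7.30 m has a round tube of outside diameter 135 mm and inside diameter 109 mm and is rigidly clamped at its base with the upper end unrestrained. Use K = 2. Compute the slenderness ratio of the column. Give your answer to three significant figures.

d_o = 135 mm, d_i = 109 mm
I = π(d_o⁴ − d_i⁴)/64 = π(135⁴ − 109.0⁴)/64 = 9.375×10^6 mm⁴
A = 4.983×10^3 mm²;  r_min = √(I/A) = √(9.375×10^6/4.983×10^3) = 43.38 mm
L_e = K·L = 2 × 7.30 m = 14.60 m = 14600 mm
λ = L_e / r_min = 14600 / 43.38 = 337

λ ≈ 337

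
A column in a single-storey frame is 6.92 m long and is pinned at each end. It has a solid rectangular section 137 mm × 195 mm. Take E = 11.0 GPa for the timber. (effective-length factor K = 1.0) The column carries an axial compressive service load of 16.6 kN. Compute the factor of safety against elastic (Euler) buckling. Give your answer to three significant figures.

Buckling occurs about the weak axis: I_min = h·b³/12 with b = 137 mm (the shorter side).
I_min = 195×137³/12 = 4.178×10^7 mm⁴
I = 4.178×10^7 mm⁴ = 4.178×10^-5 m⁴
Effective length L_e = K·L = 1 × 6.92 = 6.920 m
P_cr = π²EI / L_e² = π² × 11.0×10⁹ × 4.178×10^-5 / 6.920² = 9.473×10^4 N
Factor of safety n = P_cr / P = 94.732 / 16.6 = 5.71

n ≈ 5.71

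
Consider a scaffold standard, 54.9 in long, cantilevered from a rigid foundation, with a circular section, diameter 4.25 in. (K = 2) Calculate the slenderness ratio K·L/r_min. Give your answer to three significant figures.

λ ≈ 103

For a solid circle r = d/4 = 4.25/4 = 1.062 in
L_e = K·L = 2 × 54.9 = 109.8 in
λ = L_e / r_min = 109.80 / 1.062 = 103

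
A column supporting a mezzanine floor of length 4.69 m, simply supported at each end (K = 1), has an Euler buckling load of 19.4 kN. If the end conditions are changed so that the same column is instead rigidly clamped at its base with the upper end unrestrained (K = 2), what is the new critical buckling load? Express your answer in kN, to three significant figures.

P_cr ≈ 4.85 kN

P_cr ∝ 1/K², so P_cr,new = P_cr,old × (K_old/K_new)² = 19.4 × (1/2)²
= 19.4 × 0.2500 = 4.85 kN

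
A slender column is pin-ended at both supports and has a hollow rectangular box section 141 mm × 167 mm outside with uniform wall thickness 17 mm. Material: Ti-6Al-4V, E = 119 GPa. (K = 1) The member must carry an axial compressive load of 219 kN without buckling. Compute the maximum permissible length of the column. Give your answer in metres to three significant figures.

L_max ≈ 11.7 m

Inner dimensions: h_i = 167 − 2×17 = 133.0 mm, b_i = 141 − 2×17 = 107.0 mm
Weak-axis I_min = (h_o·b_o³ − h_i·b_i³)/12 with b_o = 141, b_i = 107.0 mm (shorter outer/inner sides).
I_min = (167×141³ − 133.0×107.0³)/12 = 2.543×10^7 mm⁴
I = 2.543×10^-5 m⁴
At the buckling limit P_cr = P = 2.190×10^5 N
From P_cr = π²EI/(K·L)²:  L = (1/K)·√(π²EI/P_cr) = (1/1)·√(π²×1.19×10^11×2.543×10^-5/2.190×10^5)
L = 11.7 m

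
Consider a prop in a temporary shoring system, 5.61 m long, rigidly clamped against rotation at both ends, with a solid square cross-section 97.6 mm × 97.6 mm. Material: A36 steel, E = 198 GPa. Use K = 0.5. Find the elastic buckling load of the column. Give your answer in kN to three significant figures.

P_cr ≈ 1880 kN

I = a⁴/12 = 97.6⁴/12 = 7.562×10^6 mm⁴
I = 7.562×10^6 mm⁴ = 7.562×10^-6 m⁴
Effective length L_e = K·L = 0.5 × 5.61 = 2.805 m
P_cr = π²EI / L_e² = π² × 198×10⁹ × 7.562×10^-6 / 2.805² = 1.878×10^6 N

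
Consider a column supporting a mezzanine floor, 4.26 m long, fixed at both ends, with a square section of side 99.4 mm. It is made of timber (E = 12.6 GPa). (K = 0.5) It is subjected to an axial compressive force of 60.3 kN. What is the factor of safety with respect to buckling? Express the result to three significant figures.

n ≈ 3.70

I = a⁴/12 = 99.4⁴/12 = 8.135×10^6 mm⁴
I = 8.135×10^6 mm⁴ = 8.135×10^-6 m⁴
Effective length L_e = K·L = 0.5 × 4.26 = 2.130 m
P_cr = π²EI / L_e² = π² × 12.6×10⁹ × 8.135×10^-6 / 2.130² = 2.230×10^5 N
Factor of safety n = P_cr / P = 222.98 / 60.3 = 3.70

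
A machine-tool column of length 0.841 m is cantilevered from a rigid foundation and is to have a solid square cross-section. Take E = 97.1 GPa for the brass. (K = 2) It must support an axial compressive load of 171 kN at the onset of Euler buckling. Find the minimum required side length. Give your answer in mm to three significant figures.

a ≈ 49.6 mm

L_e = K·L = 2 × 0.841 = 1.682 m
Required I = P_cr·L_e²/(π²E) = 1.710×10^5 × 1.682² / (π² × 9.71×10^10) = 5.048×10^-7 m⁴
I_req = 5.048×10^5 mm⁴
Solid square: I = a⁴/12  ⇒  a = (12I)^(1/4) = (12×5.048×10^5)^(1/4) = 49.6 mm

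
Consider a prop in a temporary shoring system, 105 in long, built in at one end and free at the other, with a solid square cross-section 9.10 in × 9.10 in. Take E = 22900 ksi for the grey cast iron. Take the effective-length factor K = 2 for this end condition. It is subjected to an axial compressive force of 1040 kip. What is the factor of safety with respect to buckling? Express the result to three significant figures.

I = a⁴/12 = 9.10⁴/12 = 571.5 in⁴
Effective length L_e = K·L = 2 × 105 = 210.0 in
P_cr = π²EI / L_e² = π² × 22900×10³ × 571.5 / 210.0² = 2.929×10^6 lb
Factor of safety n = P_cr / P = 2928.7 / 1040 = 2.82

n ≈ 2.82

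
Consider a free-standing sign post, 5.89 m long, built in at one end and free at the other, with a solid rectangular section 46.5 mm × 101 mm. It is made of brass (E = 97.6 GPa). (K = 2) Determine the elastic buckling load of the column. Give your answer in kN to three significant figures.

P_cr ≈ 5.87 kN

Buckling occurs about the weak axis: I_min = h·b³/12 with b = 46.5 mm (the shorter side).
I_min = 101×46.5³/12 = 8.463×10^5 mm⁴
I = 8.463×10^5 mm⁴ = 8.463×10^-7 m⁴
Effective length L_e = K·L = 2 × 5.89 = 11.78 m
P_cr = π²EI / L_e² = π² × 97.6×10⁹ × 8.463×10^-7 / 11.78² = 5.874×10^3 N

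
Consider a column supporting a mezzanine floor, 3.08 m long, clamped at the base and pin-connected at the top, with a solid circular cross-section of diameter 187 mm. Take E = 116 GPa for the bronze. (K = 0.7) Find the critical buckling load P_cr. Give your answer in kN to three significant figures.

P_cr ≈ 14800 kN

I = πd⁴/64 = π×187⁴/64 = 6.003×10^7 mm⁴
I = 6.003×10^7 mm⁴ = 6.003×10^-5 m⁴
Effective length L_e = K·L = 0.7 × 3.08 = 2.156 m
P_cr = π²EI / L_e² = π² × 116×10⁹ × 6.003×10^-5 / 2.156² = 1.478×10^7 N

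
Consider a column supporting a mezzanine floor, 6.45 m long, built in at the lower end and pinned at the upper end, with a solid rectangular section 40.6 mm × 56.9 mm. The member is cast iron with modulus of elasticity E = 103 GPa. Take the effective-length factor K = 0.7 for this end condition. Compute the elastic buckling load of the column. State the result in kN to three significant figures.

Buckling occurs about the weak axis: I_min = h·b³/12 with b = 40.6 mm (the shorter side).
I_min = 56.9×40.6³/12 = 3.173×10^5 mm⁴
I = 3.173×10^5 mm⁴ = 3.173×10^-7 m⁴
Effective length L_e = K·L = 0.7 × 6.45 = 4.515 m
P_cr = π²EI / L_e² = π² × 103×10⁹ × 3.173×10^-7 / 4.515² = 1.582×10^4 N

P_cr ≈ 15.8 kN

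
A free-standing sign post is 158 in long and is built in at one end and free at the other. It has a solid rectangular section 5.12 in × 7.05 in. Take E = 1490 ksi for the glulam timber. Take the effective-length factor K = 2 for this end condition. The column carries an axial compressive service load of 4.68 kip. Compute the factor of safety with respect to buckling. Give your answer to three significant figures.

Buckling occurs about the weak axis: I_min = h·b³/12 with b = 5.12 in (the shorter side).
I_min = 7.05×5.12³/12 = 78.85 in⁴
Effective length L_e = K·L = 2 × 158 = 316.0 in
P_cr = π²EI / L_e² = π² × 1490×10³ × 78.85 / 316.0² = 1.161×10^4 lb
Factor of safety n = P_cr / P = 11.613 / 4.68 = 2.48

n ≈ 2.48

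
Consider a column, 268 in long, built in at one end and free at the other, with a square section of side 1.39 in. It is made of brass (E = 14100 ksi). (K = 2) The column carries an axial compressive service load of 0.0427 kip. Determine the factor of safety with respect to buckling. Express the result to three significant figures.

n ≈ 3.53

I = a⁴/12 = 1.39⁴/12 = 0.3111 in⁴
Effective length L_e = K·L = 2 × 268 = 536.0 in
P_cr = π²EI / L_e² = π² × 14100×10³ × 0.3111 / 536.0² = 150.7 lb
Factor of safety n = P_cr / P = 0.15068 / 0.0427 = 3.53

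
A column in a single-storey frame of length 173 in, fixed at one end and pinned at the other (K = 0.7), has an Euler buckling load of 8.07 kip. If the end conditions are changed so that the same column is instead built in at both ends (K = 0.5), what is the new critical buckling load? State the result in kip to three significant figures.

P_cr ≈ 15.8 kip

P_cr ∝ 1/K², so P_cr,new = P_cr,old × (K_old/K_new)² = 8.07 × (0.7/0.5)²
= 8.07 × 1.960 = 15.8 kip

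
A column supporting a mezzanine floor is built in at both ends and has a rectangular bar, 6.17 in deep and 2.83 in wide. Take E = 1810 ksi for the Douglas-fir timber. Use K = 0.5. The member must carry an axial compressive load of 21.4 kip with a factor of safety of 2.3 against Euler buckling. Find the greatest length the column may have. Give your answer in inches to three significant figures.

L_max ≈ 130 in

Buckling occurs about the weak axis: I_min = h·b³/12 with b = 2.83 in (the shorter side).
I_min = 6.17×2.83³/12 = 11.65 in⁴
Required critical load P_cr = n·P = 2.3 × 21.4 = 49.22 kip = 4.922×10^4 lb
From P_cr = π²EI/(K·L)²:  L = (1/K)·√(π²EI/P_cr) = (1/0.5)·√(π²×1.81×10^6×11.65/4.922×10^4)
L = 130 in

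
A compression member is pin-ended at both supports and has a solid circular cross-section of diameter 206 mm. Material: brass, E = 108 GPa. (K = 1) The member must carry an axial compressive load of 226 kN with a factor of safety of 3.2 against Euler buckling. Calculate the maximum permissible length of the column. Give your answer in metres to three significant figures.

I = πd⁴/64 = π×206⁴/64 = 8.840×10^7 mm⁴
I = 8.840×10^-5 m⁴
Required critical load P_cr = n·P = 3.2 × 226 = 723.2 kN = 7.232×10^5 N
From P_cr = π²EI/(K·L)²:  L = (1/K)·√(π²EI/P_cr) = (1/1)·√(π²×1.08×10^11×8.840×10^-5/7.232×10^5)
L = 11.4 m

L_max ≈ 11.4 m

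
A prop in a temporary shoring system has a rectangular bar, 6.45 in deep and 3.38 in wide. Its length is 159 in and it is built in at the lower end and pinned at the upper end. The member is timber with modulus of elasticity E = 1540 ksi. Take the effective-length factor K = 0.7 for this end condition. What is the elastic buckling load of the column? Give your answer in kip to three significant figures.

Buckling occurs about the weak axis: I_min = h·b³/12 with b = 3.38 in (the shorter side).
I_min = 6.45×3.38³/12 = 20.76 in⁴
Effective length L_e = K·L = 0.7 × 159 = 111.3 in
P_cr = π²EI / L_e² = π² × 1540×10³ × 20.76 / 111.3² = 2.547×10^4 lb

P_cr ≈ 25.5 kip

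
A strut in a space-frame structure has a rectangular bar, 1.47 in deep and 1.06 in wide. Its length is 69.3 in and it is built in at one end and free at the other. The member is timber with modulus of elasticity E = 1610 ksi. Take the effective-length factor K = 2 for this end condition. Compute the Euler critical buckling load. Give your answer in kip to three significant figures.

Buckling occurs about the weak axis: I_min = h·b³/12 with b = 1.06 in (the shorter side).
I_min = 1.47×1.06³/12 = 0.1459 in⁴
Effective length L_e = K·L = 2 × 69.3 = 138.6 in
P_cr = π²EI / L_e² = π² × 1610×10³ × 0.1459 / 138.6² = 120.7 lb

P_cr ≈ 0.121 kip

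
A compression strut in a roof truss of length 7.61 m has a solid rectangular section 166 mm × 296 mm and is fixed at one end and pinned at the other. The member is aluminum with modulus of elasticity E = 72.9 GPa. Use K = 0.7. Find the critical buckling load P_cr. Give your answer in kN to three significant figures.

P_cr ≈ 2860 kN

Buckling occurs about the weak axis: I_min = h·b³/12 with b = 166 mm (the shorter side).
I_min = 296×166³/12 = 1.128×10^8 mm⁴
I = 1.128×10^8 mm⁴ = 1.128×10^-4 m⁴
Effective length L_e = K·L = 0.7 × 7.61 = 5.327 m
P_cr = π²EI / L_e² = π² × 72.9×10⁹ × 1.128×10^-4 / 5.327² = 2.861×10^6 N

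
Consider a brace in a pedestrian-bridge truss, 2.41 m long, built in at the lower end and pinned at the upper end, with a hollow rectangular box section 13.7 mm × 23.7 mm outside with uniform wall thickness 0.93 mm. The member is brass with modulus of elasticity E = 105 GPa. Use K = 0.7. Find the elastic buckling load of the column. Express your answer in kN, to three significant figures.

P_cr ≈ 0.749 kN

Inner dimensions: h_i = 23.7 − 2×0.93 = 21.84 mm, b_i = 13.7 − 2×0.93 = 11.84 mm
Weak-axis I_min = (h_o·b_o³ − h_i·b_i³)/12 with b_o = 13.7, b_i = 11.84 mm (shorter outer/inner sides).
I_min = (23.7×13.7³ − 21.84×11.84³)/12 = 2.058×10^3 mm⁴
I = 2.058×10^3 mm⁴ = 2.058×10^-9 m⁴
Effective length L_e = K·L = 0.7 × 2.41 = 1.687 m
P_cr = π²EI / L_e² = π² × 105×10⁹ × 2.058×10^-9 / 1.687² = 749.2 N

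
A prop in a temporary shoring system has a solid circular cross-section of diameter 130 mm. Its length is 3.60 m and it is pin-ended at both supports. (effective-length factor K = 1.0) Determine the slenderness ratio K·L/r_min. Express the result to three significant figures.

For a solid circle r = d/4 = 130/4 = 32.50 mm
L_e = K·L = 1 × 3.60 m = 3.600 m = 3600.0 mm
λ = L_e / r_min = 3600.0 / 32.50 = 111

λ ≈ 111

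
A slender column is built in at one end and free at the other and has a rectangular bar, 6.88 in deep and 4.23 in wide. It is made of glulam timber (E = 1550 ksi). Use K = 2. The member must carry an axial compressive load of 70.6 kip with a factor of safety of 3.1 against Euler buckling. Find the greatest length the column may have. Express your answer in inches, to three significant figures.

L_max ≈ 27.5 in

Buckling occurs about the weak axis: I_min = h·b³/12 with b = 4.23 in (the shorter side).
I_min = 6.88×4.23³/12 = 43.39 in⁴
Required critical load P_cr = n·P = 3.1 × 70.6 = 218.9 kip = 2.189×10^5 lb
From P_cr = π²EI/(K·L)²:  L = (1/K)·√(π²EI/P_cr) = (1/2)·√(π²×1.55×10^6×43.39/2.189×10^5)
L = 27.5 in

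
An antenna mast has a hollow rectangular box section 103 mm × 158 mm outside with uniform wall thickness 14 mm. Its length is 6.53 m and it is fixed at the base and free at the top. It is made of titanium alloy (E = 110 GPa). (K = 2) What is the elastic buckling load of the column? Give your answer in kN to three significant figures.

P_cr ≈ 62.5 kN

Inner dimensions: h_i = 158 − 2×14 = 130.0 mm, b_i = 103 − 2×14 = 75.00 mm
Weak-axis I_min = (h_o·b_o³ − h_i·b_i³)/12 with b_o = 103, b_i = 75.00 mm (shorter outer/inner sides).
I_min = (158×103³ − 130.0×75.00³)/12 = 9.817×10^6 mm⁴
I = 9.817×10^6 mm⁴ = 9.817×10^-6 m⁴
Effective length L_e = K·L = 2 × 6.53 = 13.06 m
P_cr = π²EI / L_e² = π² × 110×10⁹ × 9.817×10^-6 / 13.06² = 6.249×10^4 N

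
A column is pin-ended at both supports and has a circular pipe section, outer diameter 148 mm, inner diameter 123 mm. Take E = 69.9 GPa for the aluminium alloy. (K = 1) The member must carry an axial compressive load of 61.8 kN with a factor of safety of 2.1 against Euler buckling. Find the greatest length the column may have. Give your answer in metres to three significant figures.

d_o = 148 mm, d_i = 123 mm
I = π(d_o⁴ − d_i⁴)/64 = π(148⁴ − 123.0⁴)/64 = 1.232×10^7 mm⁴
I = 1.232×10^-5 m⁴
Required critical load P_cr = n·P = 2.1 × 61.8 = 129.8 kN = 1.298×10^5 N
From P_cr = π²EI/(K·L)²:  L = (1/K)·√(π²EI/P_cr) = (1/1)·√(π²×6.99×10^10×1.232×10^-5/1.298×10^5)
L = 8.09 m

L_max ≈ 8.09 m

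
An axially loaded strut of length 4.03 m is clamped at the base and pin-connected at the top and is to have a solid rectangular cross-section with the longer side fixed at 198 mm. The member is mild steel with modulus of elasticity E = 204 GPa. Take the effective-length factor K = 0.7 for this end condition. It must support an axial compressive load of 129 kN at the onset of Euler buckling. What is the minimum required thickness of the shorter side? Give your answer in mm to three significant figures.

b ≈ 31.4 mm

L_e = K·L = 0.7 × 4.03 = 2.821 m
Required I = P_cr·L_e²/(π²E) = 1.290×10^5 × 2.821² / (π² × 2.04×10^11) = 5.099×10^-7 m⁴
I_req = 5.099×10^5 mm⁴
Rectangle, weak axis: I_min = h·b³/12 with h = 198 mm fixed  ⇒  b = (12I/h)^(1/3) = 31.4 mm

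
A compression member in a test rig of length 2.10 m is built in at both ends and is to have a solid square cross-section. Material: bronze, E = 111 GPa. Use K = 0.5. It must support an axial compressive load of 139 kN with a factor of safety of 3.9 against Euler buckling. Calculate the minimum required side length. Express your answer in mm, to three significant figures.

Required P_cr = n·P = 3.9 × 139 = 542.1 kN
L_e = K·L = 0.5 × 2.10 = 1.050 m
Required I = P_cr·L_e²/(π²E) = 5.421×10^5 × 1.050² / (π² × 1.11×10^11) = 5.456×10^-7 m⁴
I_req = 5.456×10^5 mm⁴
Solid square: I = a⁴/12  ⇒  a = (12I)^(1/4) = (12×5.456×10^5)^(1/4) = 50.6 mm

a ≈ 50.6 mm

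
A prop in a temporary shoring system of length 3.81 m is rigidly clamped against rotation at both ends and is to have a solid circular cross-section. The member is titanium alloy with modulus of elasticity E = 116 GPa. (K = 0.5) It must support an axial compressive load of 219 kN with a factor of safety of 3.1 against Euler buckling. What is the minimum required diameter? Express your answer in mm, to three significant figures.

d ≈ 81.4 mm

Required P_cr = n·P = 3.1 × 219 = 678.9 kN
L_e = K·L = 0.5 × 3.81 = 1.905 m
Required I = P_cr·L_e²/(π²E) = 6.789×10^5 × 1.905² / (π² × 1.16×10^11) = 2.152×10^-6 m⁴
I_req = 2.152×10^6 mm⁴
Solid circle: I = πd⁴/64  ⇒  d = (64I/π)^(1/4) = (64×2.152×10^6/π)^(1/4) = 81.4 mm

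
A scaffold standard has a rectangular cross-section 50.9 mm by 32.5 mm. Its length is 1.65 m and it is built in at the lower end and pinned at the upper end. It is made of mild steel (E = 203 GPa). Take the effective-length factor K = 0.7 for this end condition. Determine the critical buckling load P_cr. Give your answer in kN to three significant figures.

Buckling occurs about the weak axis: I_min = h·b³/12 with b = 32.5 mm (the shorter side).
I_min = 50.9×32.5³/12 = 1.456×10^5 mm⁴
I = 1.456×10^5 mm⁴ = 1.456×10^-7 m⁴
Effective length L_e = K·L = 0.7 × 1.65 = 1.155 m
P_cr = π²EI / L_e² = π² × 203×10⁹ × 1.456×10^-7 / 1.155² = 2.187×10^5 N

P_cr ≈ 219 kN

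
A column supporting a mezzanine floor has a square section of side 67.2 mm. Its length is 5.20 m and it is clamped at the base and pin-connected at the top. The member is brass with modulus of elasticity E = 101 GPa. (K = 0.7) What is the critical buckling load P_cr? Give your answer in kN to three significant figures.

I = a⁴/12 = 67.2⁴/12 = 1.699×10^6 mm⁴
I = 1.699×10^6 mm⁴ = 1.699×10^-6 m⁴
Effective length L_e = K·L = 0.7 × 5.20 = 3.640 m
P_cr = π²EI / L_e² = π² × 101×10⁹ × 1.699×10^-6 / 3.640² = 1.279×10^5 N

P_cr ≈ 128 kN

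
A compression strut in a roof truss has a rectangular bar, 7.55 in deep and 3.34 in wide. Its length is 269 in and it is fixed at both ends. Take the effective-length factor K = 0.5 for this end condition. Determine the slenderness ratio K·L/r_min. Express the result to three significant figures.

λ ≈ 139

Buckling occurs about the weak axis: I_min = h·b³/12 with b = 3.34 in (the shorter side).
I_min = 7.55×3.34³/12 = 23.44 in⁴
A = 25.22 in²;  r_min = √(I/A) = √(23.44/25.22) = 0.9642 in
L_e = K·L = 0.5 × 269 = 134.5 in
λ = L_e / r_min = 134.50 / 0.9642 = 139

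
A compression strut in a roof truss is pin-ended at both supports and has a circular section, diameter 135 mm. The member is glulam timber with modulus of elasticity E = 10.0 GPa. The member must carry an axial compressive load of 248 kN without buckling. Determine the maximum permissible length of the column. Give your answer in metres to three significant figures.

I = πd⁴/64 = π×135⁴/64 = 1.630×10^7 mm⁴
I = 1.630×10^-5 m⁴
At the buckling limit P_cr = P = 2.480×10^5 N
From P_cr = π²EI/(K·L)²:  L = (1/K)·√(π²EI/P_cr) = (1/1)·√(π²×1.00×10^10×1.630×10^-5/2.480×10^5)
L = 2.55 m

L_max ≈ 2.55 m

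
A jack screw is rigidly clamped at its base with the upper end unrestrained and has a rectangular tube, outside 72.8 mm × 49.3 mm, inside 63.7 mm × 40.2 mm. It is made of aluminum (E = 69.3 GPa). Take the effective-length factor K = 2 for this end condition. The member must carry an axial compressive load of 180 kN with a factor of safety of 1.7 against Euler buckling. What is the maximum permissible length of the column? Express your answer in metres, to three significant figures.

L_max ≈ 0.462 m

Weak-axis I_min = (h_o·b_o³ − h_i·b_i³)/12 with b_o = 49.3, b_i = 40.20 mm (shorter outer/inner sides).
I_min = (72.8×49.3³ − 63.70×40.20³)/12 = 3.821×10^5 mm⁴
I = 3.821×10^-7 m⁴
Required critical load P_cr = n·P = 1.7 × 180 = 306.0 kN = 3.060×10^5 N
From P_cr = π²EI/(K·L)²:  L = (1/K)·√(π²EI/P_cr) = (1/2)·√(π²×6.93×10^10×3.821×10^-7/3.060×10^5)
L = 0.462 m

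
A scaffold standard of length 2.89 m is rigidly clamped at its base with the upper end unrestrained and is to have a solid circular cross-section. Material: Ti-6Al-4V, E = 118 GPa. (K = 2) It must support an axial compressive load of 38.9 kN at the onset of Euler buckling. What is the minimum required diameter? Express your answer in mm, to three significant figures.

L_e = K·L = 2 × 2.89 = 5.780 m
Required I = P_cr·L_e²/(π²E) = 3.890×10^4 × 5.780² / (π² × 1.18×10^11) = 1.116×10^-6 m⁴
I_req = 1.116×10^6 mm⁴
Solid circle: I = πd⁴/64  ⇒  d = (64I/π)^(1/4) = (64×1.116×10^6/π)^(1/4) = 69.0 mm

d ≈ 69.0 mm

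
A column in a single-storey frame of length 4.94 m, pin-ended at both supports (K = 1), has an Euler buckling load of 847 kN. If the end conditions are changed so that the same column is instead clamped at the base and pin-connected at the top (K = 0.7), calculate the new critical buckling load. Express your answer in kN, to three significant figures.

P_cr ∝ 1/K², so P_cr,new = P_cr,old × (K_old/K_new)² = 847 × (1/0.7)²
= 847 × 2.041 = 1730 kN

P_cr ≈ 1730 kN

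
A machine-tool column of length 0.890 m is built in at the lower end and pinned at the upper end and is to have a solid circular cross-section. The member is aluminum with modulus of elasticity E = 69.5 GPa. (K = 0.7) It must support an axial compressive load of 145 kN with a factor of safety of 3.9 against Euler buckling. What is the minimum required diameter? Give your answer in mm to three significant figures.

Required P_cr = n·P = 3.9 × 145 = 565.5 kN
L_e = K·L = 0.7 × 0.890 = 0.6230 m
Required I = P_cr·L_e²/(π²E) = 5.655×10^5 × 0.6230² / (π² × 6.95×10^10) = 3.200×10^-7 m⁴
I_req = 3.200×10^5 mm⁴
Solid circle: I = πd⁴/64  ⇒  d = (64I/π)^(1/4) = (64×3.200×10^5/π)^(1/4) = 50.5 mm

d ≈ 50.5 mm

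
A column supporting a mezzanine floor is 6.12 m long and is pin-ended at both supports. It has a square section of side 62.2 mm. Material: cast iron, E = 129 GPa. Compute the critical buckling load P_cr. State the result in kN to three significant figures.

I = a⁴/12 = 62.2⁴/12 = 1.247×10^6 mm⁴
I = 1.247×10^6 mm⁴ = 1.247×10^-6 m⁴
Effective length L_e = K·L = 1 × 6.12 = 6.120 m
P_cr = π²EI / L_e² = π² × 129×10⁹ × 1.247×10^-6 / 6.120² = 4.240×10^4 N

P_cr ≈ 42.4 kN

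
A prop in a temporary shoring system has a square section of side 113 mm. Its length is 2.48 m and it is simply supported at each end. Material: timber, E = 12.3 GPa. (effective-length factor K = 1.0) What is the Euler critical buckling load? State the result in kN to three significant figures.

I = a⁴/12 = 113⁴/12 = 1.359×10^7 mm⁴
I = 1.359×10^7 mm⁴ = 1.359×10^-5 m⁴
Effective length L_e = K·L = 1 × 2.48 = 2.480 m
P_cr = π²EI / L_e² = π² × 12.3×10⁹ × 1.359×10^-5 / 2.480² = 2.682×10^5 N

P_cr ≈ 268 kN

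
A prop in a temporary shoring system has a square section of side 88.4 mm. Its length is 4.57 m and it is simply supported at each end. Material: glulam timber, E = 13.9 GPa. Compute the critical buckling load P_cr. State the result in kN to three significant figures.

I = a⁴/12 = 88.4⁴/12 = 5.089×10^6 mm⁴
I = 5.089×10^6 mm⁴ = 5.089×10^-6 m⁴
Effective length L_e = K·L = 1 × 4.57 = 4.570 m
P_cr = π²EI / L_e² = π² × 13.9×10⁹ × 5.089×10^-6 / 4.570² = 3.343×10^4 N

P_cr ≈ 33.4 kN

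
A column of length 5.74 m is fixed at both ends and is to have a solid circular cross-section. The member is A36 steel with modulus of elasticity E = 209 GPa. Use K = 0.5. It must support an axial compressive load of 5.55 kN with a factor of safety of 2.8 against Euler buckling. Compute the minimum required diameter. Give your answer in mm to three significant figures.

Required P_cr = n·P = 2.8 × 5.55 = 15.54 kN
L_e = K·L = 0.5 × 5.74 = 2.870 m
Required I = P_cr·L_e²/(π²E) = 1.554×10^4 × 2.870² / (π² × 2.09×10^11) = 6.205×10^-8 m⁴
I_req = 6.205×10^4 mm⁴
Solid circle: I = πd⁴/64  ⇒  d = (64I/π)^(1/4) = (64×6.205×10^4/π)^(1/4) = 33.5 mm

d ≈ 33.5 mm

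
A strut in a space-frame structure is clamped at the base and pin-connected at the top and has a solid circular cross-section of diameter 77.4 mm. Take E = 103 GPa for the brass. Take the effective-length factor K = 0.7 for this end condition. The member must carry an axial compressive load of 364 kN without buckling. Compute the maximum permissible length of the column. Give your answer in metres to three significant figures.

I = πd⁴/64 = π×77.4⁴/64 = 1.762×10^6 mm⁴
I = 1.762×10^-6 m⁴
At the buckling limit P_cr = P = 3.640×10^5 N
From P_cr = π²EI/(K·L)²:  L = (1/K)·√(π²EI/P_cr) = (1/0.7)·√(π²×1.03×10^11×1.762×10^-6/3.640×10^5)
L = 3.17 m

L_max ≈ 3.17 m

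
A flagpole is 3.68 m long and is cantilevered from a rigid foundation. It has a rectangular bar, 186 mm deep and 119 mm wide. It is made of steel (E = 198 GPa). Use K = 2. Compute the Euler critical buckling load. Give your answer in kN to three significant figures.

P_cr ≈ 942 kN

Buckling occurs about the weak axis: I_min = h·b³/12 with b = 119 mm (the shorter side).
I_min = 186×119³/12 = 2.612×10^7 mm⁴
I = 2.612×10^7 mm⁴ = 2.612×10^-5 m⁴
Effective length L_e = K·L = 2 × 3.68 = 7.360 m
P_cr = π²EI / L_e² = π² × 198×10⁹ × 2.612×10^-5 / 7.360² = 9.423×10^5 N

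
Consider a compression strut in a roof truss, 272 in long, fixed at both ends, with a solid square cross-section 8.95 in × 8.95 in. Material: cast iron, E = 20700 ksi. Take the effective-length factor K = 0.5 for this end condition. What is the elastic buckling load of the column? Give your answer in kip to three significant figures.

I = a⁴/12 = 8.95⁴/12 = 534.7 in⁴
Effective length L_e = K·L = 0.5 × 272 = 136.0 in
P_cr = π²EI / L_e² = π² × 20700×10³ × 534.7 / 136.0² = 5.906×10^6 lb

P_cr ≈ 5910 kip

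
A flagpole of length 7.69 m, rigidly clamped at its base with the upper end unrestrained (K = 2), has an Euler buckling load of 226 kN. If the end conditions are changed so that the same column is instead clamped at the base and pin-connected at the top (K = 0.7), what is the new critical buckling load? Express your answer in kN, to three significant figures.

P_cr ∝ 1/K², so P_cr,new = P_cr,old × (K_old/K_new)² = 226 × (2/0.7)²
= 226 × 8.163 = 1840 kN

P_cr ≈ 1840 kN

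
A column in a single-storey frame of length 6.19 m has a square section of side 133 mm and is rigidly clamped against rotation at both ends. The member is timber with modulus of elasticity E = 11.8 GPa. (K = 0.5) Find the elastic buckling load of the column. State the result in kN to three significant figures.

I = a⁴/12 = 133⁴/12 = 2.608×10^7 mm⁴
I = 2.608×10^7 mm⁴ = 2.608×10^-5 m⁴
Effective length L_e = K·L = 0.5 × 6.19 = 3.095 m
P_cr = π²EI / L_e² = π² × 11.8×10⁹ × 2.608×10^-5 / 3.095² = 3.170×10^5 N

P_cr ≈ 317 kN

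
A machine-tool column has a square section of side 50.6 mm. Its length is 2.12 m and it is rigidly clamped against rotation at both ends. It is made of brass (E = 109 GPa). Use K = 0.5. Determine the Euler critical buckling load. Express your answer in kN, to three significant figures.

I = a⁴/12 = 50.6⁴/12 = 5.463×10^5 mm⁴
I = 5.463×10^5 mm⁴ = 5.463×10^-7 m⁴
Effective length L_e = K·L = 0.5 × 2.12 = 1.060 m
P_cr = π²EI / L_e² = π² × 109×10⁹ × 5.463×10^-7 / 1.060² = 5.230×10^5 N

P_cr ≈ 523 kN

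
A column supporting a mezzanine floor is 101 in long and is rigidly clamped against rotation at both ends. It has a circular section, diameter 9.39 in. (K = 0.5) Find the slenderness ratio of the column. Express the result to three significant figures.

λ ≈ 21.5

I = πd⁴/64 = π×9.39⁴/64 = 381.6 in⁴
A = 69.25 in²;  r_min = √(I/A) = √(381.6/69.25) = 2.348 in
L_e = K·L = 0.5 × 101 = 50.50 in
λ = L_e / r_min = 50.500 / 2.348 = 21.5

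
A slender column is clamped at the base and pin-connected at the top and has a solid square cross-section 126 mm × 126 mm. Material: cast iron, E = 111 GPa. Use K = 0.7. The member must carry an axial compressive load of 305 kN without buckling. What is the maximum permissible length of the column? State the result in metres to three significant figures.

I = a⁴/12 = 126⁴/12 = 2.100×10^7 mm⁴
I = 2.100×10^-5 m⁴
At the buckling limit P_cr = P = 3.050×10^5 N
From P_cr = π²EI/(K·L)²:  L = (1/K)·√(π²EI/P_cr) = (1/0.7)·√(π²×1.11×10^11×2.100×10^-5/3.050×10^5)
L = 12.4 m

L_max ≈ 12.4 m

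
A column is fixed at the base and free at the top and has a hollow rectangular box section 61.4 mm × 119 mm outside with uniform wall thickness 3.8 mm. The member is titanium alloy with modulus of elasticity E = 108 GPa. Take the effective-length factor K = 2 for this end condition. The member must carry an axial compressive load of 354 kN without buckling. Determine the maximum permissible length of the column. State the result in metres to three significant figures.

L_max ≈ 0.800 m

Inner dimensions: h_i = 119 − 2×3.8 = 111.4 mm, b_i = 61.4 − 2×3.8 = 53.80 mm
Weak-axis I_min = (h_o·b_o³ − h_i·b_i³)/12 with b_o = 61.4, b_i = 53.80 mm (shorter outer/inner sides).
I_min = (119×61.4³ − 111.4×53.80³)/12 = 8.499×10^5 mm⁴
I = 8.499×10^-7 m⁴
At the buckling limit P_cr = P = 3.540×10^5 N
From P_cr = π²EI/(K·L)²:  L = (1/K)·√(π²EI/P_cr) = (1/2)·√(π²×1.08×10^11×8.499×10^-7/3.540×10^5)
L = 0.800 m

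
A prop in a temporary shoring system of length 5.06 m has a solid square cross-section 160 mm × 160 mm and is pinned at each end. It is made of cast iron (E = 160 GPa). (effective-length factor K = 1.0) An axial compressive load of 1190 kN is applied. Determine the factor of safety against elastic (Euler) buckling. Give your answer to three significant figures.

I = a⁴/12 = 160⁴/12 = 5.461×10^7 mm⁴
I = 5.461×10^7 mm⁴ = 5.461×10^-5 m⁴
Effective length L_e = K·L = 1 × 5.06 = 5.060 m
P_cr = π²EI / L_e² = π² × 160×10⁹ × 5.461×10^-5 / 5.060² = 3.368×10^6 N
Factor of safety n = P_cr / P = 3368.4 / 1190 = 2.83

n ≈ 2.83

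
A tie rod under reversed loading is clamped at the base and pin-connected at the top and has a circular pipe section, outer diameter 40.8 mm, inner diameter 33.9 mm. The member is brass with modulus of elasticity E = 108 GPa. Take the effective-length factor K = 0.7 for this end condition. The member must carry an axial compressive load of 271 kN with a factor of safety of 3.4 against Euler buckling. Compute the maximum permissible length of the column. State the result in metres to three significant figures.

L_max ≈ 0.410 m

d_o = 40.8 mm, d_i = 33.9 mm
I = π(d_o⁴ − d_i⁴)/64 = π(40.8⁴ − 33.90⁴)/64 = 7.119×10^4 mm⁴
I = 7.119×10^-8 m⁴
Required critical load P_cr = n·P = 3.4 × 271 = 921.4 kN = 9.214×10^5 N
From P_cr = π²EI/(K·L)²:  L = (1/K)·√(π²EI/P_cr) = (1/0.7)·√(π²×1.08×10^11×7.119×10^-8/9.214×10^5)
L = 0.410 m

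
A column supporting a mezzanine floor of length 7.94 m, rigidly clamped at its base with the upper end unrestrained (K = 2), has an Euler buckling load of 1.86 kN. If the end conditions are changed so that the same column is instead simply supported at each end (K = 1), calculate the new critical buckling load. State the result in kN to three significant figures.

P_cr ≈ 7.44 kN

P_cr ∝ 1/K², so P_cr,new = P_cr,old × (K_old/K_new)² = 1.86 × (2/1)²
= 1.86 × 4.000 = 7.44 kN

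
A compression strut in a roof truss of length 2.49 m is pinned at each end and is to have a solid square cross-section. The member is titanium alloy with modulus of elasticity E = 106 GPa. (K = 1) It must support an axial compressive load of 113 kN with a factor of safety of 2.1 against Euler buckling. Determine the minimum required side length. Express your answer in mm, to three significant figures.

a ≈ 64.1 mm

Required P_cr = n·P = 2.1 × 113 = 237.3 kN
L_e = K·L = 1 × 2.49 = 2.490 m
Required I = P_cr·L_e²/(π²E) = 2.373×10^5 × 2.490² / (π² × 1.06×10^11) = 1.406×10^-6 m⁴
I_req = 1.406×10^6 mm⁴
Solid square: I = a⁴/12  ⇒  a = (12I)^(1/4) = (12×1.406×10^6)^(1/4) = 64.1 mm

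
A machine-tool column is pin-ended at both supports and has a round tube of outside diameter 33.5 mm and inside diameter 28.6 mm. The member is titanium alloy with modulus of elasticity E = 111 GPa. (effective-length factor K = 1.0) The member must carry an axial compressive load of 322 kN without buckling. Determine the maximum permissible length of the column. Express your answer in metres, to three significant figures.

d_o = 33.5 mm, d_i = 28.6 mm
I = π(d_o⁴ − d_i⁴)/64 = π(33.5⁴ − 28.60⁴)/64 = 2.898×10^4 mm⁴
I = 2.898×10^-8 m⁴
At the buckling limit P_cr = P = 3.220×10^5 N
From P_cr = π²EI/(K·L)²:  L = (1/K)·√(π²EI/P_cr) = (1/1)·√(π²×1.11×10^11×2.898×10^-8/3.220×10^5)
L = 0.314 m

L_max ≈ 0.314 m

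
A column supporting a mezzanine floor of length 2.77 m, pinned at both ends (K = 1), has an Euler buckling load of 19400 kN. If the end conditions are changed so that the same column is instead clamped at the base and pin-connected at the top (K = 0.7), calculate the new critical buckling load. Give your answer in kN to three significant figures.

P_cr ≈ 39600 kN

P_cr ∝ 1/K², so P_cr,new = P_cr,old × (K_old/K_new)² = 19400 × (1/0.7)²
= 19400 × 2.041 = 39600 kN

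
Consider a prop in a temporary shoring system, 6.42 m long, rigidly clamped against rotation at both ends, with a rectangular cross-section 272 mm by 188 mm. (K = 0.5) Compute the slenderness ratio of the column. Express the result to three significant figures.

λ ≈ 59.1

For a rectangle r_min = b/√12 = 188/√12 = 54.27 mm
L_e = K·L = 0.5 × 6.42 m = 3.210 m = 3210.0 mm
λ = L_e / r_min = 3210.0 / 54.27 = 59.1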